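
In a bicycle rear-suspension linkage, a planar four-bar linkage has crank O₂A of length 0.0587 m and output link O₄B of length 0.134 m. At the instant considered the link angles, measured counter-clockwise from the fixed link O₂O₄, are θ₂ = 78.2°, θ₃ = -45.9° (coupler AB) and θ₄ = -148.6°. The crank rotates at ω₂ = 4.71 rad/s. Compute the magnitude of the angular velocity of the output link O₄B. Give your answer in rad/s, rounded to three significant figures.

ω₂ = 4.71 rad/s
Differentiating the loop-closure r₂e^{iθ₂}+r₃e^{iθ₃}=r₁+r₄e^{iθ₄} gives r₂ω₂e^{iθ₂}+r₃ω₃e^{iθ₃}=r₄ω₄e^{iθ₄}.
Eliminating the other unknown: ω₄ = r₂ω₂ sin(θ₂−θ₃) / [r₄ sin(θ₄−θ₃)].
Numerator sine = +0.82806; denominator sine = -0.97553.
Result = 0.0587·4.71·(+0.82806) / (0.134·(-0.97553)) = -1.7514 rad/s; magnitude 1.7514 rad/s.

1.75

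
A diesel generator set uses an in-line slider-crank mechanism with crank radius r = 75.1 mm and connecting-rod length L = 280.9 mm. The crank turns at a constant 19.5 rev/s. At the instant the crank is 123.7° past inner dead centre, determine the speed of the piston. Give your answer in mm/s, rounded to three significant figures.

ω = 2π·19.5 = 122.5 rad/s
For an in-line slider-crank, x = r cosθ + √(L² − r² sin²θ), so v = −rω sinθ·[1 + r cosθ/√(L² − r² sin²θ)].
With r = 0.0751 m, L = 0.2809 m, θ = 123.7°: √(L² − r² sin²θ) = 0.27386 m.
v = −0.0751·122.5·0.83195·[1 + 0.0751·-0.55484/0.27386] = -6.4904 m/s.
|v| = 6.4904 m/s = 6490.4 mm/s.

6490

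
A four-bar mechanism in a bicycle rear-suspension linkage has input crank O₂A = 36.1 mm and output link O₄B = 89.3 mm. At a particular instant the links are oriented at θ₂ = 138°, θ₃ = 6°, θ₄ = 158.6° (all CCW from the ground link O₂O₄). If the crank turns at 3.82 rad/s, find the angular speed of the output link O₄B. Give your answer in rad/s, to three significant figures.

ω₂ = 3.82 rad/s
Differentiating the loop-closure r₂e^{iθ₂}+r₃e^{iθ₃}=r₁+r₄e^{iθ₄} gives r₂ω₂e^{iθ₂}+r₃ω₃e^{iθ₃}=r₄ω₄e^{iθ₄}.
Eliminating the other unknown: ω₄ = r₂ω₂ sin(θ₂−θ₃) / [r₄ sin(θ₄−θ₃)].
Numerator sine = +0.74314; denominator sine = +0.46020.
Result = 0.0361·3.82·(+0.74314) / (0.0893·(+0.46020)) = +2.4937 rad/s; magnitude 2.4937 rad/s.

2.49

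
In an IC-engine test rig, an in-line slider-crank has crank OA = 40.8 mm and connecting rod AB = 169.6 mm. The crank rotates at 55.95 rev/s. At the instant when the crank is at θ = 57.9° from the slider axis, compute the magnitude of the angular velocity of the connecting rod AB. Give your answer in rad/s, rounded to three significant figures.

45.9

ω = 351.5 rad/s (converted from 55.95 rev/s).
The rod makes angle φ with the slider axis where L sinφ = r sinθ; differentiating, L cosφ·φ̇ = r ω cosθ.
L cosφ = √(L² − r² sin²θ) = 0.16604 m.
|ω_rod| = r ω |cosθ| / √(L² − r² sin²θ) = 0.0408·351.5·0.53140/0.16604 = 45.903 rad/s.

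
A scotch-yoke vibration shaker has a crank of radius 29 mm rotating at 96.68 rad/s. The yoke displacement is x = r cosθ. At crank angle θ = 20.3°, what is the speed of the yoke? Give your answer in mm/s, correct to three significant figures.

ω = 96.68 rad/s
x = r cosθ ⇒ ẋ = −rω sinθ.
|v| = rω|sinθ| = 0.029·96.68·|sin 20.3°| = 0.97271 m/s = 972.71 mm/s.

973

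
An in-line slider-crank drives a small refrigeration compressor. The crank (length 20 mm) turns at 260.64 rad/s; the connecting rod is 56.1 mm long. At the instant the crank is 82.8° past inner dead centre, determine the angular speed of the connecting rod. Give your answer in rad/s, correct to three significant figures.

12.5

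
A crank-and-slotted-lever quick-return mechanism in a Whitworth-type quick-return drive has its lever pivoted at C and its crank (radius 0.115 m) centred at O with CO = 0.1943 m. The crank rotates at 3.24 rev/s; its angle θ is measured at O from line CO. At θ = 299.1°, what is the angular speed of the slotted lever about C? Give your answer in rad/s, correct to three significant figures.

6.75

ω = 20.36 rad/s (from 3.24 rev/s).
Crank pin A relative to C: A = (d + r cosθ, r sinθ); lever angle φ = atan2(r sinθ, d + r cosθ).
Differentiating tanφ: φ̇ = rω(d cosθ + r)/(d² + r² + 2dr cosθ).
d² + r² + 2dr cosθ = |CA|² = 0.0727113 m²;  d cosθ + r = +0.20949 m.
|ω_lever| = |0.115·20.36·+0.20949| / 0.0727113 = 6.7452 rad/s.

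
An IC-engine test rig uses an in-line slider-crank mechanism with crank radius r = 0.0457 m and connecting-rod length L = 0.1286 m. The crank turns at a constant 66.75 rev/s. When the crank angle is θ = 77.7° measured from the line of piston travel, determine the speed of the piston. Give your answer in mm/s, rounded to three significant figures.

ω = 2π·66.8 = 419.4 rad/s
For an in-line slider-crank, x = r cosθ + √(L² − r² sin²θ), so v = −rω sinθ·[1 + r cosθ/√(L² − r² sin²θ)].
With r = 0.0457 m, L = 0.1286 m, θ = 77.7°: √(L² − r² sin²θ) = 0.1206 m.
v = −0.0457·419.4·0.97705·[1 + 0.0457·0.21303/0.1206] = -20.238 m/s.
|v| = 20.238 m/s = 20238 mm/s.

20200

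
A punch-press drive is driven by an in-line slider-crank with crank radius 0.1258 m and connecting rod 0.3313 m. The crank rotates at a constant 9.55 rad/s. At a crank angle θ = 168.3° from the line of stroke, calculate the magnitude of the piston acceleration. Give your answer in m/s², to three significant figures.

7.20

ω = 9.55 rad/s
x(θ) = r cosθ + √(L² − r² sin²θ); with ω constant, a = ω²·d²x/dθ².
d²x/dθ² = −r cosθ − r²(cos2θ)/√u − r⁴ sin²2θ/(4u^{3/2}),  u = L² − r² sin²θ = 0.109109 m².
Substituting r = 0.1258 m, L = 0.3313 m, θ = 168.3°: d²x/dθ² = +0.078942 m.
a = ω²·d²x/dθ² = (9.55)²·(+0.078942) = +7.1997 m/s²;  |a| = 7.1997 m/s².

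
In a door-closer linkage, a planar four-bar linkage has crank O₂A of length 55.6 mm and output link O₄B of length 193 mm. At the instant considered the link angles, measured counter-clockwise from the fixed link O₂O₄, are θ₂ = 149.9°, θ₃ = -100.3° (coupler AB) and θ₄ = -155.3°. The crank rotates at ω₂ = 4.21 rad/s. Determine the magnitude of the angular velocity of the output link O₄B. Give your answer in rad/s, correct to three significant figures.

ω₂ = 4.21 rad/s
Differentiating the loop-closure r₂e^{iθ₂}+r₃e^{iθ₃}=r₁+r₄e^{iθ₄} gives r₂ω₂e^{iθ₂}+r₃ω₃e^{iθ₃}=r₄ω₄e^{iθ₄}.
Eliminating the other unknown: ω₄ = r₂ω₂ sin(θ₂−θ₃) / [r₄ sin(θ₄−θ₃)].
Numerator sine = -0.94088; denominator sine = -0.81915.
Result = 0.0556·4.21·(-0.94088) / (0.193·(-0.81915)) = +1.3931 rad/s; magnitude 1.3931 rad/s.

1.39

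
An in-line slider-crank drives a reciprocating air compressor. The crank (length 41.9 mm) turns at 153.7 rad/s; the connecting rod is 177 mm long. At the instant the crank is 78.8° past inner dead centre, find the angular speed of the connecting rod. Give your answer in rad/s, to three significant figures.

ω = 153.7 rad/s
The rod makes angle φ with the slider axis where L sinφ = r sinθ; differentiating, L cosφ·φ̇ = r ω cosθ.
L cosφ = √(L² − r² sin²θ) = 0.17216 m.
|ω_rod| = r ω |cosθ| / √(L² − r² sin²θ) = 0.0419·153.7·0.19423/0.17216 = 7.2657 rad/s.

7.27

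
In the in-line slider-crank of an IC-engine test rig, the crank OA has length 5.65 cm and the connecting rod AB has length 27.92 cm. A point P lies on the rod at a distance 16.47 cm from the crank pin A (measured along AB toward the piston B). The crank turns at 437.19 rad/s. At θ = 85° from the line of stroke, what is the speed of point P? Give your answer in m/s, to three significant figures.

ω = 437.2 rad/s.  Crank-pin speed |V_A| = rω = 24.701 m/s, perpendicular to OA.
Rod angle: sinφ = −(r/L) sinθ ⇒ φ = -11.630°; ω_rod = −rω cosθ/√(L²−r²sin²θ) = -7.8724 rad/s.
V_P = V_A + ω_rod × AP, with AP = 0.1647 m along the rod.
Components: V_Px = −rω sinθ − a·ω_rod·sinφ = -24.869 m/s;  V_Py = rω cosθ + a·ω_rod·cosφ = +0.88289 m/s.
|V_P| = √(V_Px² + V_Py²) = 24.884 m/s.

24.9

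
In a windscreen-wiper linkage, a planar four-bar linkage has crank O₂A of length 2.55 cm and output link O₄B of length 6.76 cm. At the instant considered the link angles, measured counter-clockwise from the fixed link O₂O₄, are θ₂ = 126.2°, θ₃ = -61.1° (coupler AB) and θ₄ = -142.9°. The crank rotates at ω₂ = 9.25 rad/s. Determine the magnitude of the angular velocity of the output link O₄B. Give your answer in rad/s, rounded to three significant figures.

0.448

ω₂ = 9.25 rad/s
Differentiating the loop-closure r₂e^{iθ₂}+r₃e^{iθ₃}=r₁+r₄e^{iθ₄} gives r₂ω₂e^{iθ₂}+r₃ω₃e^{iθ₃}=r₄ω₄e^{iθ₄}.
Eliminating the other unknown: ω₄ = r₂ω₂ sin(θ₂−θ₃) / [r₄ sin(θ₄−θ₃)].
Numerator sine = -0.12706; denominator sine = -0.98978.
Result = 0.0255·9.25·(-0.12706) / (0.0676·(-0.98978)) = +0.44794 rad/s; magnitude 0.44794 rad/s.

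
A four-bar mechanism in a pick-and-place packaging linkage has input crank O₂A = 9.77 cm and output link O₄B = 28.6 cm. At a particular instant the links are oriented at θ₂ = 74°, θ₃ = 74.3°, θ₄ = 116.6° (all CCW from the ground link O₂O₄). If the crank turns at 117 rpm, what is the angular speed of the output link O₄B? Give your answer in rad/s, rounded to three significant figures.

ω₂ = 12.25 rad/s (from 117 rpm).
Differentiating the loop-closure r₂e^{iθ₂}+r₃e^{iθ₃}=r₁+r₄e^{iθ₄} gives r₂ω₂e^{iθ₂}+r₃ω₃e^{iθ₃}=r₄ω₄e^{iθ₄}.
Eliminating the other unknown: ω₄ = r₂ω₂ sin(θ₂−θ₃) / [r₄ sin(θ₄−θ₃)].
Numerator sine = -0.00524; denominator sine = +0.67301.
Result = 0.0977·12.25·(-0.00524) / (0.286·(+0.67301)) = -0.032562 rad/s; magnitude 0.032562 rad/s.

0.0326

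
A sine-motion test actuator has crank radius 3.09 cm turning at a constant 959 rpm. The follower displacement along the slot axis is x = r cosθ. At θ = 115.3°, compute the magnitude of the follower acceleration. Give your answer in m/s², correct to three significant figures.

ω = 100.4 rad/s (from 959 rpm).
x = r cosθ ⇒ ẍ = −rω² cosθ (ω constant).
|a| = rω²|cosθ| = 0.0309·(100.4)²·|cos 115.3°| = 133.18 m/s².

133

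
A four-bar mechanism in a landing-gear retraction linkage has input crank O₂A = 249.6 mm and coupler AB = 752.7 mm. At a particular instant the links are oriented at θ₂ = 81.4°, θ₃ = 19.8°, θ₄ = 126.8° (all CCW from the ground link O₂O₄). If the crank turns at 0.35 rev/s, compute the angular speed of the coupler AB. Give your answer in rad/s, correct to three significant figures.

ω₂ = 2.199 rad/s (from 0.35 rev/s).
Differentiating the loop-closure r₂e^{iθ₂}+r₃e^{iθ₃}=r₁+r₄e^{iθ₄} gives r₂ω₂e^{iθ₂}+r₃ω₃e^{iθ₃}=r₄ω₄e^{iθ₄}.
Eliminating the other unknown: ω₃ = r₂ω₂ sin(θ₄−θ₂) / [r₃ sin(θ₃−θ₄)].
Numerator sine = +0.71203; denominator sine = -0.95630.
Result = 0.2496·2.199·(+0.71203) / (0.7527·(-0.95630)) = -0.54296 rad/s; magnitude 0.54296 rad/s.

0.543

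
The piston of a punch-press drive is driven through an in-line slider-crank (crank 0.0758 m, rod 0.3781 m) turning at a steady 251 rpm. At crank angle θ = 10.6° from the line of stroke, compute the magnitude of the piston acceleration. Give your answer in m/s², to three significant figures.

61.3

ω = 2π·251/60 = 26.28 rad/s
x(θ) = r cosθ + √(L² − r² sin²θ); with ω constant, a = ω²·d²x/dθ².
d²x/dθ² = −r cosθ − r²(cos2θ)/√u − r⁴ sin²2θ/(4u^{3/2}),  u = L² − r² sin²θ = 0.142765 m².
Substituting r = 0.0758 m, L = 0.3781 m, θ = 10.6°: d²x/dθ² = -0.088704 m.
a = ω²·d²x/dθ² = (26.28)²·(-0.088704) = -61.284 m/s²;  |a| = 61.284 m/s².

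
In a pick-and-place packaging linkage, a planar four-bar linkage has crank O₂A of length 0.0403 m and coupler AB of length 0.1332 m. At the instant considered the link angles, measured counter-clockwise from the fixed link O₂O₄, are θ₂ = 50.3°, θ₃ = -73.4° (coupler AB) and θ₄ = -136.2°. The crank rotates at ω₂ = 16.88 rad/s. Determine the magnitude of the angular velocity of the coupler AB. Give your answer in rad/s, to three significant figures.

0.650

ω₂ = 16.88 rad/s
Differentiating the loop-closure r₂e^{iθ₂}+r₃e^{iθ₃}=r₁+r₄e^{iθ₄} gives r₂ω₂e^{iθ₂}+r₃ω₃e^{iθ₃}=r₄ω₄e^{iθ₄}.
Eliminating the other unknown: ω₃ = r₂ω₂ sin(θ₄−θ₂) / [r₃ sin(θ₃−θ₄)].
Numerator sine = +0.11320; denominator sine = +0.88942.
Result = 0.0403·16.88·(+0.11320) / (0.1332·(+0.88942)) = +0.65002 rad/s; magnitude 0.65002 rad/s.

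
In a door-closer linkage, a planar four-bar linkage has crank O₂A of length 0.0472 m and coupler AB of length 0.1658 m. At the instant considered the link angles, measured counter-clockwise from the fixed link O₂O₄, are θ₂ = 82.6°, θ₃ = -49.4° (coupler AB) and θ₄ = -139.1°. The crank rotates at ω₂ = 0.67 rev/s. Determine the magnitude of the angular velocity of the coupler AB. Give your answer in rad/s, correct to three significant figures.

0.797

ω₂ = 4.21 rad/s (from 0.67 rev/s).
Differentiating the loop-closure r₂e^{iθ₂}+r₃e^{iθ₃}=r₁+r₄e^{iθ₄} gives r₂ω₂e^{iθ₂}+r₃ω₃e^{iθ₃}=r₄ω₄e^{iθ₄}.
Eliminating the other unknown: ω₃ = r₂ω₂ sin(θ₄−θ₂) / [r₃ sin(θ₃−θ₄)].
Numerator sine = +0.66523; denominator sine = +0.99999.
Result = 0.0472·4.21·(+0.66523) / (0.1658·(+0.99999)) = +0.79724 rad/s; magnitude 0.79724 rad/s.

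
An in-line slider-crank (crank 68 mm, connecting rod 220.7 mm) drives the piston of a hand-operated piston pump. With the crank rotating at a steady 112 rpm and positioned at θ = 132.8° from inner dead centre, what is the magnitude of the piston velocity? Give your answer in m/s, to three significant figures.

0.459

ω = 2π·112/60 = 11.73 rad/s
For an in-line slider-crank, x = r cosθ + √(L² − r² sin²θ), so v = −rω sinθ·[1 + r cosθ/√(L² − r² sin²θ)].
With r = 0.068 m, L = 0.2207 m, θ = 132.8°: √(L² − r² sin²θ) = 0.21499 m.
v = −0.068·11.73·0.73373·[1 + 0.068·-0.67944/0.21499] = -0.45942 m/s.
|v| = 0.45942 m/s.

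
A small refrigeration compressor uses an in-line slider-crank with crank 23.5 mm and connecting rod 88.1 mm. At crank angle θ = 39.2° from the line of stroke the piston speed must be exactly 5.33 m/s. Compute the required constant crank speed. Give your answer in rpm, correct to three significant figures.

For an in-line slider-crank, |v_piston| = rω|sinθ|·[1 + r cosθ/√(L² − r² sin²θ)].
With r = 0.0235 m, L = 0.0881 m, θ = 39.2°: the bracketed kinematic factor |dx/dθ| = 0.017967 m.
ω = v/|dx/dθ| = 5.33/0.017967 = 296.65 rad/s.
N = 60ω/(2π) = 2832.8 rpm.

2830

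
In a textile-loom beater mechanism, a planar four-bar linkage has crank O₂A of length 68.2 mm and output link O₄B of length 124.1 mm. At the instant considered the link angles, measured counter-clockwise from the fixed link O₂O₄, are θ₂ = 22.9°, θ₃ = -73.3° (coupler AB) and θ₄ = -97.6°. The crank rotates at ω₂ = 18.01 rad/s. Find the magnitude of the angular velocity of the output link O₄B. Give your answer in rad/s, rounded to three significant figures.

23.9

ω₂ = 18.01 rad/s
Differentiating the loop-closure r₂e^{iθ₂}+r₃e^{iθ₃}=r₁+r₄e^{iθ₄} gives r₂ω₂e^{iθ₂}+r₃ω₃e^{iθ₃}=r₄ω₄e^{iθ₄}.
Eliminating the other unknown: ω₄ = r₂ω₂ sin(θ₂−θ₃) / [r₄ sin(θ₄−θ₃)].
Numerator sine = +0.99415; denominator sine = -0.41151.
Result = 0.0682·18.01·(+0.99415) / (0.1241·(-0.41151)) = -23.911 rad/s; magnitude 23.911 rad/s.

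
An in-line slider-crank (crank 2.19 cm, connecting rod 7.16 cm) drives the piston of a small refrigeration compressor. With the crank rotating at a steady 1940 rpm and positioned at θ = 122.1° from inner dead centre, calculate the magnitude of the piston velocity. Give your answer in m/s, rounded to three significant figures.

ω = 2π·1940/60 = 203.2 rad/s
For an in-line slider-crank, x = r cosθ + √(L² − r² sin²θ), so v = −rω sinθ·[1 + r cosθ/√(L² − r² sin²θ)].
With r = 0.0219 m, L = 0.0716 m, θ = 122.1°: √(L² − r² sin²θ) = 0.069155 m.
v = −0.0219·203.2·0.84712·[1 + 0.0219·-0.53140/0.069155] = -3.1347 m/s.
|v| = 3.1347 m/s.

3.13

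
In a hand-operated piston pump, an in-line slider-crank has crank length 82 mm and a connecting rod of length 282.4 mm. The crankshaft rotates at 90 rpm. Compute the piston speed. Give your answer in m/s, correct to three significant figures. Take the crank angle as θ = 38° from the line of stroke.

0.586

ω = 2π·90/60 = 9.425 rad/s
For an in-line slider-crank, x = r cosθ + √(L² − r² sin²θ), so v = −rω sinθ·[1 + r cosθ/√(L² − r² sin²θ)].
With r = 0.082 m, L = 0.2824 m, θ = 38°: √(L² − r² sin²θ) = 0.27785 m.
v = −0.082·9.425·0.61566·[1 + 0.082·0.78801/0.27785] = -0.58646 m/s.
|v| = 0.58646 m/s.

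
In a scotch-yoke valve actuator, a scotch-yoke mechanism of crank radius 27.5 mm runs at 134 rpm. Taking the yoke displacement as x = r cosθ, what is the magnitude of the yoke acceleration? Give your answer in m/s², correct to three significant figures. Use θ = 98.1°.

0.763

ω = 14.03 rad/s (from 134 rpm).
x = r cosθ ⇒ ẍ = −rω² cosθ (ω constant).
|a| = rω²|cosθ| = 0.0275·(14.03)²·|cos 98.1°| = 0.76298 m/s².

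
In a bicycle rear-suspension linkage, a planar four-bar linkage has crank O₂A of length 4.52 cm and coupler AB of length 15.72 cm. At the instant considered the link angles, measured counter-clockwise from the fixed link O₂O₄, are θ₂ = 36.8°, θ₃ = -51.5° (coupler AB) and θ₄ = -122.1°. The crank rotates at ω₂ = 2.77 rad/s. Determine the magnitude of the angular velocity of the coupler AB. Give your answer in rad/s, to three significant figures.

0.304

ω₂ = 2.77 rad/s
Differentiating the loop-closure r₂e^{iθ₂}+r₃e^{iθ₃}=r₁+r₄e^{iθ₄} gives r₂ω₂e^{iθ₂}+r₃ω₃e^{iθ₃}=r₄ω₄e^{iθ₄}.
Eliminating the other unknown: ω₃ = r₂ω₂ sin(θ₄−θ₂) / [r₃ sin(θ₃−θ₄)].
Numerator sine = -0.36000; denominator sine = +0.94322.
Result = 0.0452·2.77·(-0.36000) / (0.1572·(+0.94322)) = -0.30398 rad/s; magnitude 0.30398 rad/s.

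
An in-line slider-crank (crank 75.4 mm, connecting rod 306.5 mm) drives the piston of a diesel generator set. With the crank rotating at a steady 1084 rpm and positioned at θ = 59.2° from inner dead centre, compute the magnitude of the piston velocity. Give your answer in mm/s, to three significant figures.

8300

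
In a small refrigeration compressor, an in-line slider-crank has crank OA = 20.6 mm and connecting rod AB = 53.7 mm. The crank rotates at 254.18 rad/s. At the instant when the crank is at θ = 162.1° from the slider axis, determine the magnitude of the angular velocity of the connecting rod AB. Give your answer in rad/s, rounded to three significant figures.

ω = 254.2 rad/s
The rod makes angle φ with the slider axis where L sinφ = r sinθ; differentiating, L cosφ·φ̇ = r ω cosθ.
L cosφ = √(L² − r² sin²θ) = 0.053325 m.
|ω_rod| = r ω |cosθ| / √(L² − r² sin²θ) = 0.0206·254.2·0.95159/0.053325 = 93.439 rad/s.

93.4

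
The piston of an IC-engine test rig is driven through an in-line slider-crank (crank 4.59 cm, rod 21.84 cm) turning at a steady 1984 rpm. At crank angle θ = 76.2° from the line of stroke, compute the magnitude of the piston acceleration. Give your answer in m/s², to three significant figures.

96.7

ω = 2π·1984/60 = 207.8 rad/s
x(θ) = r cosθ + √(L² − r² sin²θ); with ω constant, a = ω²·d²x/dθ².
d²x/dθ² = −r cosθ − r²(cos2θ)/√u − r⁴ sin²2θ/(4u^{3/2}),  u = L² − r² sin²θ = 0.0457116 m².
Substituting r = 0.0459 m, L = 0.2184 m, θ = 76.2°: d²x/dθ² = -0.0022404 m.
a = ω²·d²x/dθ² = (207.8)²·(-0.0022404) = -96.71 m/s²;  |a| = 96.71 m/s².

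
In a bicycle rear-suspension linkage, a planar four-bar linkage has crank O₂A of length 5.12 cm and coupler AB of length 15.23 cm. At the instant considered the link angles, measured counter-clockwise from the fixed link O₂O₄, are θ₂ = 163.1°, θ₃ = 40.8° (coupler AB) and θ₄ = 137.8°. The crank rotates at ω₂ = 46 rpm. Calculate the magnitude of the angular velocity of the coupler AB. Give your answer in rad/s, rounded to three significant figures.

ω₂ = 4.817 rad/s (from 46 rpm).
Differentiating the loop-closure r₂e^{iθ₂}+r₃e^{iθ₃}=r₁+r₄e^{iθ₄} gives r₂ω₂e^{iθ₂}+r₃ω₃e^{iθ₃}=r₄ω₄e^{iθ₄}.
Eliminating the other unknown: ω₃ = r₂ω₂ sin(θ₄−θ₂) / [r₃ sin(θ₃−θ₄)].
Numerator sine = -0.42736; denominator sine = -0.99255.
Result = 0.0512·4.817·(-0.42736) / (0.1523·(-0.99255)) = +0.69726 rad/s; magnitude 0.69726 rad/s.

0.697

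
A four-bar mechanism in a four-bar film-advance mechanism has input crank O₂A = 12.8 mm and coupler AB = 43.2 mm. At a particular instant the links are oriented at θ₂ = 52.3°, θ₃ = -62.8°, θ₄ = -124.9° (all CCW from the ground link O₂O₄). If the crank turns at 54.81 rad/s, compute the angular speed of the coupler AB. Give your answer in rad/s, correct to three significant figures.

0.898

ω₂ = 54.81 rad/s
Differentiating the loop-closure r₂e^{iθ₂}+r₃e^{iθ₃}=r₁+r₄e^{iθ₄} gives r₂ω₂e^{iθ₂}+r₃ω₃e^{iθ₃}=r₄ω₄e^{iθ₄}.
Eliminating the other unknown: ω₃ = r₂ω₂ sin(θ₄−θ₂) / [r₃ sin(θ₃−θ₄)].
Numerator sine = -0.04885; denominator sine = +0.88377.
Result = 0.0128·54.81·(-0.04885) / (0.0432·(+0.88377)) = -0.89766 rad/s; magnitude 0.89766 rad/s.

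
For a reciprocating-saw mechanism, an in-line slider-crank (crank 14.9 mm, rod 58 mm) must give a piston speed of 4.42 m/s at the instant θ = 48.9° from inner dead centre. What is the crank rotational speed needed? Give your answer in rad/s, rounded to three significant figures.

336

For an in-line slider-crank, |v_piston| = rω|sinθ|·[1 + r cosθ/√(L² − r² sin²θ)].
With r = 0.0149 m, L = 0.058 m, θ = 48.9°: the bracketed kinematic factor |dx/dθ| = 0.013161 m.
ω = v/|dx/dθ| = 4.42/0.013161 = 335.85 rad/s.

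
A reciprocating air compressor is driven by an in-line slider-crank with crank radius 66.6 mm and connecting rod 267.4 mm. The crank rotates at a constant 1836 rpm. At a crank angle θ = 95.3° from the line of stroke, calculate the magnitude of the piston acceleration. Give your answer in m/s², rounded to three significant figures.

849

ω = 2π·1836/60 = 192.3 rad/s
x(θ) = r cosθ + √(L² − r² sin²θ); with ω constant, a = ω²·d²x/dθ².
d²x/dθ² = −r cosθ − r²(cos2θ)/√u − r⁴ sin²2θ/(4u^{3/2}),  u = L² − r² sin²θ = 0.067105 m².
Substituting r = 0.0666 m, L = 0.2674 m, θ = 95.3°: d²x/dθ² = +0.022973 m.
a = ω²·d²x/dθ² = (192.3)²·(+0.022973) = +849.21 m/s²;  |a| = 849.21 m/s².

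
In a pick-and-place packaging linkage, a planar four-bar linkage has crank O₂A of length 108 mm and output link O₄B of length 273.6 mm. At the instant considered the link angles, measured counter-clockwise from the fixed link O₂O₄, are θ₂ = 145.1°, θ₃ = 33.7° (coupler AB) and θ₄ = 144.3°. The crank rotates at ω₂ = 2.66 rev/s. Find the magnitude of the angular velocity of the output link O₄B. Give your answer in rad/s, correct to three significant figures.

6.56

ω₂ = 16.71 rad/s (from 2.66 rev/s).
Differentiating the loop-closure r₂e^{iθ₂}+r₃e^{iθ₃}=r₁+r₄e^{iθ₄} gives r₂ω₂e^{iθ₂}+r₃ω₃e^{iθ₃}=r₄ω₄e^{iθ₄}.
Eliminating the other unknown: ω₄ = r₂ω₂ sin(θ₂−θ₃) / [r₄ sin(θ₄−θ₃)].
Numerator sine = +0.93106; denominator sine = +0.93606.
Result = 0.108·16.71·(+0.93106) / (0.2736·(+0.93606)) = +6.5621 rad/s; magnitude 6.5621 rad/s.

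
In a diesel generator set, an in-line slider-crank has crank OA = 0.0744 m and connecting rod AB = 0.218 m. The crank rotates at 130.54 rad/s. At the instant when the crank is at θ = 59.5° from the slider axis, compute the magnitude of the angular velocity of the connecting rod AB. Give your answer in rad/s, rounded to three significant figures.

ω = 130.5 rad/s
The rod makes angle φ with the slider axis where L sinφ = r sinθ; differentiating, L cosφ·φ̇ = r ω cosθ.
L cosφ = √(L² − r² sin²θ) = 0.20836 m.
|ω_rod| = r ω |cosθ| / √(L² − r² sin²θ) = 0.0744·130.5·0.50754/0.20836 = 23.657 rad/s.

23.7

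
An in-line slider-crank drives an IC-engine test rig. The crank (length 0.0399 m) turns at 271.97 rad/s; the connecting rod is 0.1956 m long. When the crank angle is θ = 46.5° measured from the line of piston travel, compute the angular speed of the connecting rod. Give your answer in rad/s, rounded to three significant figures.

ω = 272 rad/s
The rod makes angle φ with the slider axis where L sinφ = r sinθ; differentiating, L cosφ·φ̇ = r ω cosθ.
L cosφ = √(L² − r² sin²θ) = 0.19345 m.
|ω_rod| = r ω |cosθ| / √(L² − r² sin²θ) = 0.0399·272·0.68835/0.19345 = 38.614 rad/s.

38.6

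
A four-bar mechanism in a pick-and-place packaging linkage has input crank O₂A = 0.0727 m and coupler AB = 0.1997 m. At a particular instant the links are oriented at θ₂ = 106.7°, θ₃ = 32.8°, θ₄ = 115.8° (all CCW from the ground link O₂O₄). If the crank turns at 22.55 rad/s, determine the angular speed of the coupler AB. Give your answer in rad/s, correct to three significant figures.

1.31

ω₂ = 22.55 rad/s
Differentiating the loop-closure r₂e^{iθ₂}+r₃e^{iθ₃}=r₁+r₄e^{iθ₄} gives r₂ω₂e^{iθ₂}+r₃ω₃e^{iθ₃}=r₄ω₄e^{iθ₄}.
Eliminating the other unknown: ω₃ = r₂ω₂ sin(θ₄−θ₂) / [r₃ sin(θ₃−θ₄)].
Numerator sine = +0.15816; denominator sine = -0.99255.
Result = 0.0727·22.55·(+0.15816) / (0.1997·(-0.99255)) = -1.3081 rad/s; magnitude 1.3081 rad/s.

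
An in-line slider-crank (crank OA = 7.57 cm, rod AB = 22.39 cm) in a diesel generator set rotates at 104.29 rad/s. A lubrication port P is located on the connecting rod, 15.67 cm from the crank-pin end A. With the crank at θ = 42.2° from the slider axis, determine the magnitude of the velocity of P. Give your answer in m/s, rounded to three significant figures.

6.50

ω = 104.3 rad/s.  Crank-pin speed |V_A| = rω = 7.8948 m/s, perpendicular to OA.
Rod angle: sinφ = −(r/L) sinθ ⇒ φ = -13.127°; ω_rod = −rω cosθ/√(L²−r²sin²θ) = -26.822 rad/s.
V_P = V_A + ω_rod × AP, with AP = 0.1567 m along the rod.
Components: V_Px = −rω sinθ − a·ω_rod·sinφ = -6.2576 m/s;  V_Py = rω cosθ + a·ω_rod·cosφ = +1.7553 m/s.
|V_P| = √(V_Px² + V_Py²) = 6.4991 m/s.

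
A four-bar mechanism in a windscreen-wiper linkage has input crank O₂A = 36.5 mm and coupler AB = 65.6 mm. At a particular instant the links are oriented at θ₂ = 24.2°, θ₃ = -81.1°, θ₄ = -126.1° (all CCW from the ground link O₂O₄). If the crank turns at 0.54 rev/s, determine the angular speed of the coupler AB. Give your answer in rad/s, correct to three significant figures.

1.32

ω₂ = 3.393 rad/s (from 0.54 rev/s).
Differentiating the loop-closure r₂e^{iθ₂}+r₃e^{iθ₃}=r₁+r₄e^{iθ₄} gives r₂ω₂e^{iθ₂}+r₃ω₃e^{iθ₃}=r₄ω₄e^{iθ₄}.
Eliminating the other unknown: ω₃ = r₂ω₂ sin(θ₄−θ₂) / [r₃ sin(θ₃−θ₄)].
Numerator sine = -0.49546; denominator sine = +0.70711.
Result = 0.0365·3.393·(-0.49546) / (0.0656·(+0.70711)) = -1.3228 rad/s; magnitude 1.3228 rad/s.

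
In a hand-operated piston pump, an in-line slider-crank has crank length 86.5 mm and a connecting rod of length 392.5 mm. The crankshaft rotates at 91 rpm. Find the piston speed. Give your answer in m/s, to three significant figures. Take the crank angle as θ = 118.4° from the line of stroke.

0.648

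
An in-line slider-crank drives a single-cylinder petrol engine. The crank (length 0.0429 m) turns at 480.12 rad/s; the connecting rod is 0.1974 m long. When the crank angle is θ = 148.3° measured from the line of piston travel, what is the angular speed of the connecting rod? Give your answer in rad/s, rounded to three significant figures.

ω = 480.1 rad/s
The rod makes angle φ with the slider axis where L sinφ = r sinθ; differentiating, L cosφ·φ̇ = r ω cosθ.
L cosφ = √(L² − r² sin²θ) = 0.19611 m.
|ω_rod| = r ω |cosθ| / √(L² − r² sin²θ) = 0.0429·480.1·0.85081/0.19611 = 89.36 rad/s.

89.4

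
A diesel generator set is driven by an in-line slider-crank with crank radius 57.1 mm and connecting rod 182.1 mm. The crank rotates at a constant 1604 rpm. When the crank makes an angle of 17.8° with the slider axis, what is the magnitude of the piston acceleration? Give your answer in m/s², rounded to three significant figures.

1950

ω = 2π·1604/60 = 168 rad/s
x(θ) = r cosθ + √(L² − r² sin²θ); with ω constant, a = ω²·d²x/dθ².
d²x/dθ² = −r cosθ − r²(cos2θ)/√u − r⁴ sin²2θ/(4u^{3/2}),  u = L² − r² sin²θ = 0.0328557 m².
Substituting r = 0.0571 m, L = 0.1821 m, θ = 17.8°: d²x/dθ² = -0.069143 m.
a = ω²·d²x/dθ² = (168)²·(-0.069143) = -1950.8 m/s²;  |a| = 1950.8 m/s².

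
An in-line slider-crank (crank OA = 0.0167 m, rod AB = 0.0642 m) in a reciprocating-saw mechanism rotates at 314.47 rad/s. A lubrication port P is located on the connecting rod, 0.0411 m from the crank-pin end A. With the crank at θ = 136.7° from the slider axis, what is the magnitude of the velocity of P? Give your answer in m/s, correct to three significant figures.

ω = 314.5 rad/s.  Crank-pin speed |V_A| = rω = 5.2516 m/s, perpendicular to OA.
Rod angle: sinφ = −(r/L) sinθ ⇒ φ = -10.276°; ω_rod = −rω cosθ/√(L²−r²sin²θ) = +60.503 rad/s.
V_P = V_A + ω_rod × AP, with AP = 0.0411 m along the rod.
Components: V_Px = −rω sinθ − a·ω_rod·sinφ = -3.1581 m/s;  V_Py = rω cosθ + a·ω_rod·cosφ = -1.3752 m/s.
|V_P| = √(V_Px² + V_Py²) = 3.4445 m/s.

3.44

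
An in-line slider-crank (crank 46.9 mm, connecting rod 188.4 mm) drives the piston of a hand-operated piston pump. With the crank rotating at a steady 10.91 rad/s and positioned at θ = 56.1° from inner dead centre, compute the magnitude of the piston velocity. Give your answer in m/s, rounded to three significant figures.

ω = 10.91 rad/s
For an in-line slider-crank, x = r cosθ + √(L² − r² sin²θ), so v = −rω sinθ·[1 + r cosθ/√(L² − r² sin²θ)].
With r = 0.0469 m, L = 0.1884 m, θ = 56.1°: √(L² − r² sin²θ) = 0.18433 m.
v = −0.0469·10.91·0.83001·[1 + 0.0469·0.55775/0.18433] = -0.48497 m/s.
|v| = 0.48497 m/s.

0.485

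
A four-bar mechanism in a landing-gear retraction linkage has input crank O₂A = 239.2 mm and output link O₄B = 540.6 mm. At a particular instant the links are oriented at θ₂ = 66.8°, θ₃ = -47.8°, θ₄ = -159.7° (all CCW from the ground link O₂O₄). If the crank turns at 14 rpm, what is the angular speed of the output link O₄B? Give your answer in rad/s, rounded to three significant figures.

0.636

ω₂ = 1.466 rad/s (from 14 rpm).
Differentiating the loop-closure r₂e^{iθ₂}+r₃e^{iθ₃}=r₁+r₄e^{iθ₄} gives r₂ω₂e^{iθ₂}+r₃ω₃e^{iθ₃}=r₄ω₄e^{iθ₄}.
Eliminating the other unknown: ω₄ = r₂ω₂ sin(θ₂−θ₃) / [r₄ sin(θ₄−θ₃)].
Numerator sine = +0.90924; denominator sine = -0.92784.
Result = 0.2392·1.466·(+0.90924) / (0.5406·(-0.92784)) = -0.63569 rad/s; magnitude 0.63569 rad/s.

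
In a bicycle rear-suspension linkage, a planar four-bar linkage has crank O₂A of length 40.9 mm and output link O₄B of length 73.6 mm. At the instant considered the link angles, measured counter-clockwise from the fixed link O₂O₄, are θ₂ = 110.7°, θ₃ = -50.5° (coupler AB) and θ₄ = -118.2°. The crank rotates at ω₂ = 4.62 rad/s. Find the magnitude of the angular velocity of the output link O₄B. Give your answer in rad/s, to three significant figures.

ω₂ = 4.62 rad/s
Differentiating the loop-closure r₂e^{iθ₂}+r₃e^{iθ₃}=r₁+r₄e^{iθ₄} gives r₂ω₂e^{iθ₂}+r₃ω₃e^{iθ₃}=r₄ω₄e^{iθ₄}.
Eliminating the other unknown: ω₄ = r₂ω₂ sin(θ₂−θ₃) / [r₄ sin(θ₄−θ₃)].
Numerator sine = +0.32227; denominator sine = -0.92521.
Result = 0.0409·4.62·(+0.32227) / (0.0736·(-0.92521)) = -0.89425 rad/s; magnitude 0.89425 rad/s.

0.894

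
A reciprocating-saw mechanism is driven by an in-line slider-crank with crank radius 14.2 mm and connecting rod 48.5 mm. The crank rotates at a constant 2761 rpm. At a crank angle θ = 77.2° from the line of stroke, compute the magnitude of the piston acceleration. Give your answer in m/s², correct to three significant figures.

ω = 2π·2761/60 = 289.1 rad/s
x(θ) = r cosθ + √(L² − r² sin²θ); with ω constant, a = ω²·d²x/dθ².
d²x/dθ² = −r cosθ − r²(cos2θ)/√u − r⁴ sin²2θ/(4u^{3/2}),  u = L² − r² sin²θ = 0.00216051 m².
Substituting r = 0.0142 m, L = 0.0485 m, θ = 77.2°: d²x/dθ² = +0.00074735 m.
a = ω²·d²x/dθ² = (289.1)²·(+0.00074735) = +62.476 m/s²;  |a| = 62.476 m/s².

62.5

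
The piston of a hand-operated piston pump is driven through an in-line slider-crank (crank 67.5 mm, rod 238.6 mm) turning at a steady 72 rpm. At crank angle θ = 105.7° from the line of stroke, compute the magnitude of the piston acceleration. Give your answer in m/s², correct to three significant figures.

1.99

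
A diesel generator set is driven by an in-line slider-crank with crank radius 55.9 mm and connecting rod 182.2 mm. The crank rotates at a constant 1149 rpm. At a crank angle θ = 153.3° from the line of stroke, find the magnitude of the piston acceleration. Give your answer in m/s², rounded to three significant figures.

570

ω = 2π·1149/60 = 120.3 rad/s
x(θ) = r cosθ + √(L² − r² sin²θ); with ω constant, a = ω²·d²x/dθ².
d²x/dθ² = −r cosθ − r²(cos2θ)/√u − r⁴ sin²2θ/(4u^{3/2}),  u = L² − r² sin²θ = 0.032566 m².
Substituting r = 0.0559 m, L = 0.1822 m, θ = 153.3°: d²x/dθ² = +0.039348 m.
a = ω²·d²x/dθ² = (120.3)²·(+0.039348) = +569.66 m/s²;  |a| = 569.66 m/s².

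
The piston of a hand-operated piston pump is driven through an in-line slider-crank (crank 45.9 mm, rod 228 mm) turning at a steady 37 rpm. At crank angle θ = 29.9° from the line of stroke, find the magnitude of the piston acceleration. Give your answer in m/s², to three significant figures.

0.669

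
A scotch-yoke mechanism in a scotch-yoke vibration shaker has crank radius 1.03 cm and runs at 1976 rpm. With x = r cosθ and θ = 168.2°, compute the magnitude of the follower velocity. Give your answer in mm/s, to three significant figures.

436

ω = 206.9 rad/s (from 1976 rpm).
x = r cosθ ⇒ ẋ = −rω sinθ.
|v| = rω|sinθ| = 0.0103·206.9·|sin 168.2°| = 0.43585 m/s = 435.85 mm/s.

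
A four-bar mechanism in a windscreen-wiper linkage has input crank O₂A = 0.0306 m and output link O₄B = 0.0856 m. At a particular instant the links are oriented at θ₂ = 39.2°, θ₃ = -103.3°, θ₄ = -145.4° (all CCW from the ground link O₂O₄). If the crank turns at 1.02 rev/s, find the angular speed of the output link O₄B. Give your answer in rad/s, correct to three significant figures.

2.08

ω₂ = 6.409 rad/s (from 1.02 rev/s).
Differentiating the loop-closure r₂e^{iθ₂}+r₃e^{iθ₃}=r₁+r₄e^{iθ₄} gives r₂ω₂e^{iθ₂}+r₃ω₃e^{iθ₃}=r₄ω₄e^{iθ₄}.
Eliminating the other unknown: ω₄ = r₂ω₂ sin(θ₂−θ₃) / [r₄ sin(θ₄−θ₃)].
Numerator sine = +0.60876; denominator sine = -0.67043.
Result = 0.0306·6.409·(+0.60876) / (0.0856·(-0.67043)) = -2.0803 rad/s; magnitude 2.0803 rad/s.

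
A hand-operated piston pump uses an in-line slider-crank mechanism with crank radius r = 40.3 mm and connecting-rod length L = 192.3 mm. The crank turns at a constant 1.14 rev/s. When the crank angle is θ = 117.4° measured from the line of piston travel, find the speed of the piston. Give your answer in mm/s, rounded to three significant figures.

231

ω = 2π·1.14 = 7.163 rad/s
For an in-line slider-crank, x = r cosθ + √(L² − r² sin²θ), so v = −rω sinθ·[1 + r cosθ/√(L² − r² sin²θ)].
With r = 0.0403 m, L = 0.1923 m, θ = 117.4°: √(L² − r² sin²θ) = 0.18894 m.
v = −0.0403·7.163·0.88782·[1 + 0.0403·-0.46020/0.18894] = -0.23112 m/s.
|v| = 0.23112 m/s = 231.12 mm/s.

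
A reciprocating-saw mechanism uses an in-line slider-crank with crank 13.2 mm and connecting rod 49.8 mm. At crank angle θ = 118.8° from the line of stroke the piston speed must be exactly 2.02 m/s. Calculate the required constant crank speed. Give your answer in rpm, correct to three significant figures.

For an in-line slider-crank, |v_piston| = rω|sinθ|·[1 + r cosθ/√(L² − r² sin²θ)].
With r = 0.0132 m, L = 0.0498 m, θ = 118.8°: the bracketed kinematic factor |dx/dθ| = 0.010049 m.
ω = v/|dx/dθ| = 2.02/0.010049 = 201.02 rad/s.
N = 60ω/(2π) = 1919.6 rpm.

1920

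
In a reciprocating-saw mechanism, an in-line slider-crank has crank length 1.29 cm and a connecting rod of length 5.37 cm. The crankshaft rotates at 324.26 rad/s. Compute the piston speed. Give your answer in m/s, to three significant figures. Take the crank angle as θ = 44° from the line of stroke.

3.41

ω = 324.3 rad/s
For an in-line slider-crank, x = r cosθ + √(L² − r² sin²θ), so v = −rω sinθ·[1 + r cosθ/√(L² − r² sin²θ)].
With r = 0.0129 m, L = 0.0537 m, θ = 44°: √(L² − r² sin²θ) = 0.052947 m.
v = −0.0129·324.3·0.69466·[1 + 0.0129·0.71934/0.052947] = -3.415 m/s.
|v| = 3.415 m/s.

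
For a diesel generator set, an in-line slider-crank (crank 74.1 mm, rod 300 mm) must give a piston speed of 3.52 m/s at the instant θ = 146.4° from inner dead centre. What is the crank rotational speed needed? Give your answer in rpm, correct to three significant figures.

For an in-line slider-crank, |v_piston| = rω|sinθ|·[1 + r cosθ/√(L² − r² sin²θ)].
With r = 0.0741 m, L = 0.3 m, θ = 146.4°: the bracketed kinematic factor |dx/dθ| = 0.03249 m.
ω = v/|dx/dθ| = 3.52/0.03249 = 108.34 rad/s.
N = 60ω/(2π) = 1034.6 rpm.

1030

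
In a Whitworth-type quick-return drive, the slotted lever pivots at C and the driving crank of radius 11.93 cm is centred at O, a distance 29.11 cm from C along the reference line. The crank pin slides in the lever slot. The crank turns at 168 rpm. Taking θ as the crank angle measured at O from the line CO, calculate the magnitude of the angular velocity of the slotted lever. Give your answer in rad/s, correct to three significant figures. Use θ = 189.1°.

11.6

ω = 17.59 rad/s (from 168 rpm).
Crank pin A relative to C: A = (d + r cosθ, r sinθ); lever angle φ = atan2(r sinθ, d + r cosθ).
Differentiating tanφ: φ̇ = rω(d cosθ + r)/(d² + r² + 2dr cosθ).
d² + r² + 2dr cosθ = |CA|² = 0.0303894 m²;  d cosθ + r = -0.16814 m.
|ω_lever| = |0.1193·17.59·-0.16814| / 0.0303894 = 11.612 rad/s.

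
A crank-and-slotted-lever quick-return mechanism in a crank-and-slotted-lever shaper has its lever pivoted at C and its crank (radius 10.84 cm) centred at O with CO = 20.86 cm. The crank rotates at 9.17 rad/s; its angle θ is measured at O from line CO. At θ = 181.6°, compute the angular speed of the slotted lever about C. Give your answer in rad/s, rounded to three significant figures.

ω = 9.17 rad/s
Crank pin A relative to C: A = (d + r cosθ, r sinθ); lever angle φ = atan2(r sinθ, d + r cosθ).
Differentiating tanφ: φ̇ = rω(d cosθ + r)/(d² + r² + 2dr cosθ).
d² + r² + 2dr cosθ = |CA|² = 0.0100577 m²;  d cosθ + r = -0.10012 m.
|ω_lever| = |0.1084·9.17·-0.10012| / 0.0100577 = 9.895 rad/s.

9.90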